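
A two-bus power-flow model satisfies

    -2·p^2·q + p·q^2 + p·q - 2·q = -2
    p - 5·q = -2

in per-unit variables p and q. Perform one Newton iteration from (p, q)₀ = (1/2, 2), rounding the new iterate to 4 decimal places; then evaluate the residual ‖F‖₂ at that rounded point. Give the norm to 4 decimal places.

At (1/2, 2): F = (0.0000, -7.5000).
Jacobian J = [[-4·p·q + q^2 + q, -2·p^2 + 2·p·q + p - 2], [1, -5]].
At the point, J = [[2.0000, 0.0000], [1.0000, -5.0000]] (det J = -10.0000).
Solving J·Δ = −F gives Δ = (0.0000, -1.5000).
Then the next iterate is (p, q)₁ = (0.5000, 0.5000).
Re-evaluating at (0.5000, 0.5000): F = (1.1250, 0.0000), so ‖F‖₂ = 1.1250.

1.1250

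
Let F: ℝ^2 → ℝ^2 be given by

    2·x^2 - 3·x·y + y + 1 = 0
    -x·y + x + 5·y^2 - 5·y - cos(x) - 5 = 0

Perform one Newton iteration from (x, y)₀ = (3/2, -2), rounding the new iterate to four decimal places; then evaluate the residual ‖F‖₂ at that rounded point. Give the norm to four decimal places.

6.7173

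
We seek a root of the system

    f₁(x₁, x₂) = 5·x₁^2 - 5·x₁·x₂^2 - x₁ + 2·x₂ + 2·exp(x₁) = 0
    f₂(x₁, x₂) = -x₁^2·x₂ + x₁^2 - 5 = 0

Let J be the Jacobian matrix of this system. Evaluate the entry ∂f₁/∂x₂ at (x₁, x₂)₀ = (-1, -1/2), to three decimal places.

∂f₁/∂x₂ = -10·x₁·x₂ + 2.
At (-1, -1/2) this is -3.000.

-3.000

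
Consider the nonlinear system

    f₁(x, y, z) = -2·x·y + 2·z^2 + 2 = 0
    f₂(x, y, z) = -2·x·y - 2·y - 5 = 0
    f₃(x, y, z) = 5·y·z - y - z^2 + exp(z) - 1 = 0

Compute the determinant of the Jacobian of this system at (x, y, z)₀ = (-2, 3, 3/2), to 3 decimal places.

J = [[-2·y, -2·x, 4·z], [-2·y, -2·x - 2, 0], [0, 5·z - 1, 5·y - 2·z + exp(z)]].
At the point, J = [[-6.000, 4.000, 6.000], [-6.000, 2.000, 0.000], [0.000, 6.500, 16.48169]].
det J = -36.220.

-36.220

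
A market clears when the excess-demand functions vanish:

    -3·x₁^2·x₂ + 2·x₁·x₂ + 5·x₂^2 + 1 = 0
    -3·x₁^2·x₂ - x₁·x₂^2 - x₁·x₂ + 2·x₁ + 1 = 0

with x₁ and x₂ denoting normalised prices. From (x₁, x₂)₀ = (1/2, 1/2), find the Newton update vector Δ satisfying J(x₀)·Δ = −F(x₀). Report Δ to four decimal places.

(4.9000, 0.0143)

At (1/2, 1/2): F = (2.3750, 1.2500).
Jacobian J = [[-6·x₁·x₂ + 2·x₂, -3·x₁^2 + 2·x₁ + 10·x₂], [-6·x₁·x₂ - x₂^2 - x₂ + 2, -3·x₁^2 - 2·x₁·x₂ - x₁]].
At the point, J = [[-0.5000, 5.2500], [-0.2500, -1.7500]] (det J = 2.1875).
Solving J·Δ = −F gives Δ = (4.9000, 0.0143).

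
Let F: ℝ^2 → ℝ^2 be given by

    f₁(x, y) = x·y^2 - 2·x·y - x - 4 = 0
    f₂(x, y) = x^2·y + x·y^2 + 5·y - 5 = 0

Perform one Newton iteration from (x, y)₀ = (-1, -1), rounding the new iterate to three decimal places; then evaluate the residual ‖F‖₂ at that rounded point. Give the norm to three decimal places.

At (-1, -1): F = (-6.000, -12.000).
Jacobian J = [[y^2 - 2·y - 1, 2·x·y - 2·x], [2·x·y + y^2, x^2 + 2·x·y + 5]].
At the point, J = [[2.000, 4.000], [3.000, 8.000]] (det J = 4.000).
Solving J·Δ = −F gives Δ = (0.000, 1.500).
Then the next iterate is (x, y)₁ = (-1.000, 0.500).
Re-evaluating at (-1.000, 0.500): F = (-2.250, -2.250), so ‖F‖₂ = 3.182.

3.182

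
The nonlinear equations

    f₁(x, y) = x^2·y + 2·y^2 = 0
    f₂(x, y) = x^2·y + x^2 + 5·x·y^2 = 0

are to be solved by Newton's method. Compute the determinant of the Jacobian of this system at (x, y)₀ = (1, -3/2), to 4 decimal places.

J = [[2·x·y, x^2 + 4·y], [2·x·y + 2·x + 5·y^2, x^2 + 10·x·y]].
At the point, J = [[-3.0000, -5.0000], [10.2500, -14.0000]].
det J = 93.2500.

93.2500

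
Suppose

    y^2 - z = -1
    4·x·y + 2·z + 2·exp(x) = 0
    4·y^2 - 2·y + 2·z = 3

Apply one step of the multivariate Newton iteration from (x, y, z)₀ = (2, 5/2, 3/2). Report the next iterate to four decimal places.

(0.8285, 1.3750, 1.6250)

At (2, 5/2, 3/2): F = (5.7500, 37.778112, 20.0000).
Jacobian J = [[0, 2·y, -1], [4·y + 2·exp(x), 4·x, 2], [0, 8·y - 2, 2]].
At the point, J = [[0.0000, 5.0000, -1.0000], [24.778112, 8.0000, 2.0000], [0.0000, 18.0000, 2.0000]] (det J = -693.787142).
Solving J·Δ = −F gives Δ = (-1.1715, -1.1250, 0.1250).
Then the next iterate is (x, y, z)₁ = (0.8285, 1.3750, 1.6250).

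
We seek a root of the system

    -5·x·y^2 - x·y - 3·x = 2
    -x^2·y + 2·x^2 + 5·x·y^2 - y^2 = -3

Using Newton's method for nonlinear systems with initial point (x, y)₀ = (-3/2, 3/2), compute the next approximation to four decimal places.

At (-3/2, 3/2): F = (21.6250, -15.0000).
Jacobian J = [[-5·y^2 - y - 3, -10·x·y - x], [-2·x·y + 4·x + 5·y^2, -x^2 + 10·x·y - 2·y]].
At the point, J = [[-15.7500, 24.0000], [9.7500, -27.7500]] (det J = 203.0625).
Solving J·Δ = −F gives Δ = (1.1824, -0.1251).
Then the next iterate is (x, y)₁ = (-0.3176, 1.3749).

(-0.3176, 1.3749)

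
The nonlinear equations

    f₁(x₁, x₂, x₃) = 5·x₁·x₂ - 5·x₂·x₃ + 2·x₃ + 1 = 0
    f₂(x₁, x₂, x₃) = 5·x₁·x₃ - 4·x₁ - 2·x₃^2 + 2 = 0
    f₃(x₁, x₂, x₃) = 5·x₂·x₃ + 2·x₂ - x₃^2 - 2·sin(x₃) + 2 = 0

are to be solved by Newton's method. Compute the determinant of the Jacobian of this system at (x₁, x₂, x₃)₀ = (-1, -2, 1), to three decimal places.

-676.806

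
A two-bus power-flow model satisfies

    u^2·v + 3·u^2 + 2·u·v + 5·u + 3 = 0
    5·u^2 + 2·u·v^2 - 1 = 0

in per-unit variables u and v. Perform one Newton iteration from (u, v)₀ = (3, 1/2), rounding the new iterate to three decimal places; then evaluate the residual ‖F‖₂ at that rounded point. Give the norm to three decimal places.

22.957

At (3, 1/2): F = (52.500, 45.500).
Jacobian J = [[2·u·v + 6·u + 2·v + 5, u^2 + 2·u], [10·u + 2·v^2, 4·u·v]].
At the point, J = [[27.000, 15.000], [30.500, 6.000]] (det J = -295.500).
Solving J·Δ = −F gives Δ = (-1.244, -1.261).
Then the next iterate is (u, v)₁ = (1.756, -0.761).
Re-evaluating at (1.756, -0.761): F = (16.01141, 16.45155), so ‖F‖₂ = 22.957.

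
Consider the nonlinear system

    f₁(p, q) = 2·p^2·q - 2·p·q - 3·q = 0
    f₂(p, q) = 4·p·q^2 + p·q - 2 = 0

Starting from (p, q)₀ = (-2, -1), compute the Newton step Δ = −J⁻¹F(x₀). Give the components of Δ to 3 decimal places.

At (-2, -1): F = (-9.000, -8.000).
Jacobian J = [[4·p·q - 2·q, 2·p^2 - 2·p - 3], [4·q^2 + q, 8·p·q + p]].
At the point, J = [[10.000, 9.000], [3.000, 14.000]] (det J = 113.000).
Solving J·Δ = −F gives Δ = (0.478, 0.469).

(0.478, 0.469)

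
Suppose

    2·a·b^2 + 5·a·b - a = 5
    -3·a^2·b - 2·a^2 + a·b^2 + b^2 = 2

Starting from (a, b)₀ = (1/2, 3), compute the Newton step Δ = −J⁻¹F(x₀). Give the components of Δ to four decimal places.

(-0.0583, -1.0747)

At (1/2, 3): F = (11.0000, 8.7500).
Jacobian J = [[2·b^2 + 5·b - 1, 4·a·b + 5·a], [-6·a·b - 4·a + b^2, -3·a^2 + 2·a·b + 2·b]].
At the point, J = [[32.0000, 8.5000], [-2.0000, 8.2500]] (det J = 281.0000).
Solving J·Δ = −F gives Δ = (-0.0583, -1.0747).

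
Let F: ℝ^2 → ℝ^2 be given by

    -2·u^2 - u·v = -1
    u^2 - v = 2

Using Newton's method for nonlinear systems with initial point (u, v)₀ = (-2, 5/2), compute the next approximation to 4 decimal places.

(-3.2000, 6.8000)

At (-2, 5/2): F = (-2.0000, -0.5000).
Jacobian J = [[-4·u - v, -u], [2·u, -1]].
At the point, J = [[5.5000, 2.0000], [-4.0000, -1.0000]] (det J = 2.5000).
Solving J·Δ = −F gives Δ = (-1.2000, 4.3000).
Then the next iterate is (u, v)₁ = (-3.2000, 6.8000).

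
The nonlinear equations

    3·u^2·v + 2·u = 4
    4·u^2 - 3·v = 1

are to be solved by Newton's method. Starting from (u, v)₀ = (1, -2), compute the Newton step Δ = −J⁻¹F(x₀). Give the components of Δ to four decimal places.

(0.5000, 4.3333)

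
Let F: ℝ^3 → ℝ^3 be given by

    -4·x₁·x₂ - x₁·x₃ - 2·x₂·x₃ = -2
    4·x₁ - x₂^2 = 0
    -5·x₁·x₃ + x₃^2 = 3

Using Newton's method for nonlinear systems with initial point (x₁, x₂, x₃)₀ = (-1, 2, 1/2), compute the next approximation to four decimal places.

At (-1, 2, 1/2): F = (8.5000, -8.0000, -0.2500).
Jacobian J = [[-4·x₂ - x₃, -4·x₁ - 2·x₃, -x₁ - 2·x₂], [4, -2·x₂, 0], [-5·x₃, 0, -5·x₁ + 2·x₃]].
At the point, J = [[-8.5000, 3.0000, -3.0000], [4.0000, -4.0000, 0.0000], [-2.5000, 0.0000, 6.0000]] (det J = 162.0000).
Solving J·Δ = −F gives Δ = (0.3519, -1.6481, 0.1883).
Then the next iterate is (x₁, x₂, x₃)₁ = (-0.6481, 0.3519, 0.6883).

(-0.6481, 0.3519, 0.6883)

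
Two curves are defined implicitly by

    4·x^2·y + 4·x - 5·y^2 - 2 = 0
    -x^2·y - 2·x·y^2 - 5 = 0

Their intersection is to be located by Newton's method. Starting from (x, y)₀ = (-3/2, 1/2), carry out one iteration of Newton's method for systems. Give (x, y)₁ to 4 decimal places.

At (-3/2, 1/2): F = (-4.7500, -5.3750).
Jacobian J = [[8·x·y + 4, 4·x^2 - 10·y], [-2·x·y - 2·y^2, -x^2 - 4·x·y]].
At the point, J = [[-2.0000, 4.0000], [1.0000, 0.7500]] (det J = -5.5000).
Solving J·Δ = −F gives Δ = (3.2614, 2.8182).
Then the next iterate is (x, y)₁ = (1.7614, 3.3182).

(1.7614, 3.3182)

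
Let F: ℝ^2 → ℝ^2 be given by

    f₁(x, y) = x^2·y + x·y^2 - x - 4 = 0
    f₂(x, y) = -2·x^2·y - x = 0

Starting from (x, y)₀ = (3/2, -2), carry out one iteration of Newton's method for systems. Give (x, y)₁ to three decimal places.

(0.658, -2.393)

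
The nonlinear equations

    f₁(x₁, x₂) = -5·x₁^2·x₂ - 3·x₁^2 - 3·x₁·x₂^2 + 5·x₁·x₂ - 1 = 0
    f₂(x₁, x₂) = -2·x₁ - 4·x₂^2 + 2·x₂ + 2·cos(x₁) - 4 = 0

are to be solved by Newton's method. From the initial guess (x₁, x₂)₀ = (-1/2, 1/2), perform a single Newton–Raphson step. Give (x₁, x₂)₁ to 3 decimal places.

At (-1/2, 1/2): F = (-3.250, -1.24483).
Jacobian J = [[-10·x₁·x₂ - 6·x₁ - 3·x₂^2 + 5·x₂, -5·x₁^2 - 6·x₁·x₂ + 5·x₁], [-2·sin(x₁) - 2, -8·x₂ + 2]].
At the point, J = [[7.250, -2.250], [-1.04115, -2.000]] (det J = -16.84259).
Solving J·Δ = −F gives Δ = (0.220, -0.737).
Then the next iterate is (x₁, x₂)₁ = (-0.280, -0.237).

(-0.280, -0.237)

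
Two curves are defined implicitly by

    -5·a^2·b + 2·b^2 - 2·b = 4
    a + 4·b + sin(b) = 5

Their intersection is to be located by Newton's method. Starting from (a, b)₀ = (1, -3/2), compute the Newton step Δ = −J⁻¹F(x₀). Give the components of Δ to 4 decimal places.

At (1, -3/2): F = (11.0000, -10.997495).
Jacobian J = [[-10·a·b, -5·a^2 + 4·b - 2], [1, cos(b) + 4]].
At the point, J = [[15.0000, -13.0000], [1.0000, 4.070737]] (det J = 74.061058).
Solving J·Δ = −F gives Δ = (1.3258, 2.3759).

(1.3258, 2.3759)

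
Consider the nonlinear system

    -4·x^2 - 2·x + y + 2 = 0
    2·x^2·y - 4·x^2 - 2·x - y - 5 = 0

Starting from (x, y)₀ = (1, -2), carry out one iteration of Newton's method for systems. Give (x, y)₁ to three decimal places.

(0.125, -4.750)

At (1, -2): F = (-6.000, -13.000).
Jacobian J = [[-8·x - 2, 1], [4·x·y - 8·x - 2, 2·x^2 - 1]].
At the point, J = [[-10.000, 1.000], [-18.000, 1.000]] (det J = 8.000).
Solving J·Δ = −F gives Δ = (-0.875, -2.750).
Then the next iterate is (x, y)₁ = (0.125, -4.750).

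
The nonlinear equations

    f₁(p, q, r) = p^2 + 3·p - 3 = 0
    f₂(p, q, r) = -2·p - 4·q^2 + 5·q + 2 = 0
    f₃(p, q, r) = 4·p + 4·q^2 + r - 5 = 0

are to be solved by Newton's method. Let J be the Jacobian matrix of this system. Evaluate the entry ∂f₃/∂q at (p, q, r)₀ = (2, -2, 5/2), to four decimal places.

-16.0000

∂f₃/∂q = 8·q.
At (2, -2, 5/2) this is -16.0000.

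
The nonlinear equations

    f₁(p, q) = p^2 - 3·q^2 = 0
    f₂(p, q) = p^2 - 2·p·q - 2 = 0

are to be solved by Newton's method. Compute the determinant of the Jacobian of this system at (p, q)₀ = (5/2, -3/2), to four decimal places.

J = [[2·p, -6·q], [2·p - 2·q, -2·p]].
At the point, J = [[5.0000, 9.0000], [8.0000, -5.0000]].
det J = -97.0000.

-97.0000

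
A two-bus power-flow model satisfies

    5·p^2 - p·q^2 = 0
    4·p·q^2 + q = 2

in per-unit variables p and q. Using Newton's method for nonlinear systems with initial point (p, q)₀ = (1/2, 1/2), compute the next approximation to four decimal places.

(0.3051, 0.8983)

At (1/2, 1/2): F = (1.1250, -1.0000).
Jacobian J = [[10·p - q^2, -2·p·q], [4·q^2, 8·p·q + 1]].
At the point, J = [[4.7500, -0.5000], [1.0000, 3.0000]] (det J = 14.7500).
Solving J·Δ = −F gives Δ = (-0.1949, 0.3983).
Then the next iterate is (p, q)₁ = (0.3051, 0.8983).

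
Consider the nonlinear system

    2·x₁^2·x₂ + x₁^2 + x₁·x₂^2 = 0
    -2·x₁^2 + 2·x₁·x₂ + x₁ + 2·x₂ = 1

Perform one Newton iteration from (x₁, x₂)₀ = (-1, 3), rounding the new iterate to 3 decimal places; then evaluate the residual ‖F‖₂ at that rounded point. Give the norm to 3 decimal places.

At (-1, 3): F = (-2.000, -4.000).
Jacobian J = [[4·x₁·x₂ + 2·x₁ + x₂^2, 2·x₁^2 + 2·x₁·x₂], [-4·x₁ + 2·x₂ + 1, 2·x₁ + 2]].
At the point, J = [[-5.000, -4.000], [11.000, 0.000]] (det J = 44.000).
Solving J·Δ = −F gives Δ = (0.364, -0.955).
Then the next iterate is (x₁, x₂)₁ = (-0.636, 2.045).
Re-evaluating at (-0.636, 2.045): F = (-0.60088, -0.95623), so ‖F‖₂ = 1.129.

1.129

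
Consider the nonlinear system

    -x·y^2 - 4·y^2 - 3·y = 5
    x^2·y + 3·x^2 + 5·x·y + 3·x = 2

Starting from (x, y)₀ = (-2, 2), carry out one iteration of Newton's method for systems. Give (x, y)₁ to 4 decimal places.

At (-2, 2): F = (-19.0000, -8.0000).
Jacobian J = [[-y^2, -2·x·y - 8·y - 3], [2·x·y + 6·x + 5·y + 3, x^2 + 5·x]].
At the point, J = [[-4.0000, -11.0000], [-7.0000, -6.0000]] (det J = -53.0000).
Solving J·Δ = −F gives Δ = (0.4906, -1.9057).
Then the next iterate is (x, y)₁ = (-1.5094, 0.0943).

(-1.5094, 0.0943)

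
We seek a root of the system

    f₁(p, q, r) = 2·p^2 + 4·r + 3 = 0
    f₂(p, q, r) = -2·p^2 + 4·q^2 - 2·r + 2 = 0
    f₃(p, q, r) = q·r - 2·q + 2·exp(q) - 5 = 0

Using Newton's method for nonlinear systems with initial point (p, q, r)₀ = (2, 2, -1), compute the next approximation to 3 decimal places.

(-8.547, -1.605, 18.344)

At (2, 2, -1): F = (7.000, 12.000, 3.77811).
Jacobian J = [[4·p, 0, 4], [-4·p, 8·q, -2], [0, r + 2·exp(q) - 2, q]].
At the point, J = [[8.000, 0.000, 4.000], [-8.000, 16.000, -2.000], [0.000, 11.77811, 2.000]] (det J = 67.55020).
Solving J·Δ = −F gives Δ = (-10.547, -3.605, 19.344).
Then the next iterate is (p, q, r)₁ = (-8.547, -1.605, 18.344).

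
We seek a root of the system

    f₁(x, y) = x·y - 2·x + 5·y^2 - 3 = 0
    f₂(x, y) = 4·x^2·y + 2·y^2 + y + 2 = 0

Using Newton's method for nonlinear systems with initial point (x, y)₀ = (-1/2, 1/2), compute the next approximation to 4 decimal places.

At (-1/2, 1/2): F = (-1.0000, 3.5000).
Jacobian J = [[y - 2, x + 10·y], [8·x·y, 4·x^2 + 4·y + 1]].
At the point, J = [[-1.5000, 4.5000], [-2.0000, 4.0000]] (det J = 3.0000).
Solving J·Δ = −F gives Δ = (6.5833, 2.4167).
Then the next iterate is (x, y)₁ = (6.0833, 2.9167).

(6.0833, 2.9167)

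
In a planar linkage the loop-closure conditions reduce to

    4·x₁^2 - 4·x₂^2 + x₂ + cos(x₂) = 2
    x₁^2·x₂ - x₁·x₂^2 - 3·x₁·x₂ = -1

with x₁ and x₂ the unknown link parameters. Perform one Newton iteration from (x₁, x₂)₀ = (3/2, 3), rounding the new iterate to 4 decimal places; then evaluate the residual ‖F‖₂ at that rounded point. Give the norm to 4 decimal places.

At (3/2, 3): F = (-26.989992, -19.2500).
Jacobian J = [[8·x₁, -8·x₂ - sin(x₂) + 1], [2·x₁·x₂ - x₂^2 - 3·x₂, x₁^2 - 2·x₁·x₂ - 3·x₁]].
At the point, J = [[12.0000, -23.141120], [-9.0000, -11.2500]] (det J = -343.270080).
Solving J·Δ = −F gives Δ = (-0.4132, -1.3806).
Then the next iterate is (x₁, x₂)₁ = (1.0868, 1.6194).
Re-evaluating at (1.0868, 1.6194): F = (-6.194473, -5.217249), so ‖F‖₂ = 8.0988.

8.0988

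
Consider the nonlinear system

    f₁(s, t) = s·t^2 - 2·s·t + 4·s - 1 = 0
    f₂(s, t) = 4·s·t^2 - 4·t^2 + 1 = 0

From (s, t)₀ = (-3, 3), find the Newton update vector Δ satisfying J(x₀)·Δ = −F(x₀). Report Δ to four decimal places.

(1.6500, -0.8708)

At (-3, 3): F = (-22.0000, -143.0000).
Jacobian J = [[t^2 - 2·t + 4, 2·s·t - 2·s], [4·t^2, 8·s·t - 8·t]].
At the point, J = [[7.0000, -12.0000], [36.0000, -96.0000]] (det J = -240.0000).
Solving J·Δ = −F gives Δ = (1.6500, -0.8708).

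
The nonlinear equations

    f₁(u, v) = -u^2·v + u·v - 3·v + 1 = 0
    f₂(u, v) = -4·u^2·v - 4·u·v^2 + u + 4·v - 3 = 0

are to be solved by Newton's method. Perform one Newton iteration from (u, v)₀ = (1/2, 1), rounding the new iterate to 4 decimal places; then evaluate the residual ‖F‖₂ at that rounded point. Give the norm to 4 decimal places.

1.5744

At (1/2, 1): F = (-1.7500, -1.5000).
Jacobian J = [[-2·u·v + v, -u^2 + u - 3], [-8·u·v - 4·v^2 + 1, -4·u^2 - 8·u·v + 4]].
At the point, J = [[0.0000, -2.7500], [-7.0000, -1.0000]] (det J = -19.2500).
Solving J·Δ = −F gives Δ = (-0.1234, -0.6364).
Then the next iterate is (u, v)₁ = (0.3766, 0.3636).
Re-evaluating at (0.3766, 0.3636): F = (-0.005437, -1.574428), so ‖F‖₂ = 1.5744.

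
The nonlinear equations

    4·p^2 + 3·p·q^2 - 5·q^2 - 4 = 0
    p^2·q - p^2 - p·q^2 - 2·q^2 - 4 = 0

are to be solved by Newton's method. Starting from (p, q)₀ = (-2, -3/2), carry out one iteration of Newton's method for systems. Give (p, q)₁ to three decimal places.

At (-2, -3/2): F = (-12.750, -14.000).
Jacobian J = [[8·p + 3·q^2, 6·p·q - 10·q], [2·p·q - 2·p - q^2, p^2 - 2·p·q - 4·q]].
At the point, J = [[-9.250, 33.000], [7.750, 4.000]] (det J = -292.750).
Solving J·Δ = −F gives Δ = (1.404, 0.780).
Then the next iterate is (p, q)₁ = (-0.596, -0.720).

(-0.596, -0.720)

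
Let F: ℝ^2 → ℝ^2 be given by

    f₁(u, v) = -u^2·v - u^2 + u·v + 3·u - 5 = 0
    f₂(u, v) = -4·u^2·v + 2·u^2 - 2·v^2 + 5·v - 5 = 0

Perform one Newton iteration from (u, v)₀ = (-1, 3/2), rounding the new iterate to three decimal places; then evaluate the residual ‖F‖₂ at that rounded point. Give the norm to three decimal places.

9.267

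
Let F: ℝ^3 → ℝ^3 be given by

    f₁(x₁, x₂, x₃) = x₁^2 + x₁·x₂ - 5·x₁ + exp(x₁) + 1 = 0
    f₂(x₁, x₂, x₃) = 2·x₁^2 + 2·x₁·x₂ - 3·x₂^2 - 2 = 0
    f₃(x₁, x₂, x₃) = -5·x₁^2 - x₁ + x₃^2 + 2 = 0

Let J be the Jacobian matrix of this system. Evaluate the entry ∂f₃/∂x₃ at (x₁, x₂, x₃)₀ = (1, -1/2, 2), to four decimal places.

4.0000

∂f₃/∂x₃ = 2·x₃.
At (1, -1/2, 2) this is 4.0000.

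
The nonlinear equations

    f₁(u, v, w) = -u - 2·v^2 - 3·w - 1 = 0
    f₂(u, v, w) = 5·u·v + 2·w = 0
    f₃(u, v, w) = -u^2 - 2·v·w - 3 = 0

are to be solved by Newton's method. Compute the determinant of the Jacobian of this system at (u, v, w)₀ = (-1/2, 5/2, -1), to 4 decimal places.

-736.0000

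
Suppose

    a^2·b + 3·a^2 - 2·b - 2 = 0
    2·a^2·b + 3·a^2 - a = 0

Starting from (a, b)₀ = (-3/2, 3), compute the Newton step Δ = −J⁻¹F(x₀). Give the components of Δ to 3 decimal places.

At (-3/2, 3): F = (5.500, 21.750).
Jacobian J = [[2·a·b + 6·a, a^2 - 2], [4·a·b + 6·a - 1, 2·a^2]].
At the point, J = [[-18.000, 0.250], [-28.000, 4.500]] (det J = -74.000).
Solving J·Δ = −F gives Δ = (0.261, -3.209).

(0.261, -3.209)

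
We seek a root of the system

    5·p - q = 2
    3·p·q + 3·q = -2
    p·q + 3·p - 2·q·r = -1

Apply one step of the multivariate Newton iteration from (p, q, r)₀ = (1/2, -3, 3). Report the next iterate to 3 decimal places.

At (1/2, -3, 3): F = (3.500, -11.500, 19.000).
Jacobian J = [[5, -1, 0], [3·q, 3·p + 3, 0], [q + 3, p - 2·r, -2·q]].
At the point, J = [[5.000, -1.000, 0.000], [-9.000, 4.500, 0.000], [0.000, -5.500, 6.000]] (det J = 81.000).
Solving J·Δ = −F gives Δ = (-0.315, 1.926, -1.401).
Then the next iterate is (p, q, r)₁ = (0.185, -1.074, 1.599).

(0.185, -1.074, 1.599)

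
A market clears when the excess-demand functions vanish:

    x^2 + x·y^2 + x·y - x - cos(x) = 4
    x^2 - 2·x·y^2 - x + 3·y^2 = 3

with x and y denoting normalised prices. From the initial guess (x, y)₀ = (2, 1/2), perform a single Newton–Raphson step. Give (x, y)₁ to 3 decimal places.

At (2, 1/2): F = (-0.08385, -1.250).
Jacobian J = [[2·x + y^2 + y + sin(x) - 1, 2·x·y + x], [2·x - 2·y^2 - 1, -4·x·y + 6·y]].
At the point, J = [[4.65930, 4.000], [2.500, -1.000]] (det J = -14.65930).
Solving J·Δ = −F gives Δ = (0.347, -0.383).
Then the next iterate is (x, y)₁ = (2.347, 0.117).

(2.347, 0.117)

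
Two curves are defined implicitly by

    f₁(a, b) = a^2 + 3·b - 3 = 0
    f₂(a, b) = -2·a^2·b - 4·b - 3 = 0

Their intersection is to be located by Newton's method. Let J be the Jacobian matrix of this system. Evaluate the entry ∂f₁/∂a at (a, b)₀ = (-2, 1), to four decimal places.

∂f₁/∂a = 2·a.
At (-2, 1) this is -4.0000.

-4.0000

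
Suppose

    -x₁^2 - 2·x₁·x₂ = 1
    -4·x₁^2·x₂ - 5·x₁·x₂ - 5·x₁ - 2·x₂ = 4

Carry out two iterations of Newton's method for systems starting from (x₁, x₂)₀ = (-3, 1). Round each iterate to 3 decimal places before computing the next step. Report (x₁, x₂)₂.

At (-3, 1): F = (-4.000, -12.000).
Jacobian J = [[-2·x₁ - 2·x₂, -2·x₁], [-8·x₁·x₂ - 5·x₂ - 5, -4·x₁^2 - 5·x₁ - 2]].
At the point, J = [[4.000, 6.000], [14.000, -23.000]] (det J = -176.000).
Solving J·Δ = −F gives Δ = (0.932, 0.045).
Then the next iterate is (x₁, x₂)₁ = (-2.068, 1.045).
Round to (-2.068, 1.045) and repeat: F = (-0.95450, -2.82099), J = [[2.046, 4.136], [7.06348, -8.76650]].
Δ = (0.425, 0.021), so (x₁, x₂)₂ = (-1.643, 1.066).

(-1.643, 1.066)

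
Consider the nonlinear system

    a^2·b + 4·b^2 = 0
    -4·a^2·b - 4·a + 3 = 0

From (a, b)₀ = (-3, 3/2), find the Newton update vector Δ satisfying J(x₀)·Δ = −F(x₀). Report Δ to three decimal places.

(0.026, -1.060)

At (-3, 3/2): F = (22.500, -39.000).
Jacobian J = [[2·a·b, a^2 + 8·b], [-8·a·b - 4, -4·a^2]].
At the point, J = [[-9.000, 21.000], [32.000, -36.000]] (det J = -348.000).
Solving J·Δ = −F gives Δ = (0.026, -1.060).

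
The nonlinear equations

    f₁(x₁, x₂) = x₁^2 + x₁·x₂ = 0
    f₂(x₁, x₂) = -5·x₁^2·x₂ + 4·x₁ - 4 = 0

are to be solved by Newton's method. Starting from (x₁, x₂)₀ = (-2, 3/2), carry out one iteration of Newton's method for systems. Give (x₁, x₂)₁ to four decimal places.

At (-2, 3/2): F = (1.0000, -42.0000).
Jacobian J = [[2·x₁ + x₂, x₁], [-10·x₁·x₂ + 4, -5·x₁^2]].
At the point, J = [[-2.5000, -2.0000], [34.0000, -20.0000]] (det J = 118.0000).
Solving J·Δ = −F gives Δ = (0.8814, -0.6017).
Then the next iterate is (x₁, x₂)₁ = (-1.1186, 0.8983).

(-1.1186, 0.8983)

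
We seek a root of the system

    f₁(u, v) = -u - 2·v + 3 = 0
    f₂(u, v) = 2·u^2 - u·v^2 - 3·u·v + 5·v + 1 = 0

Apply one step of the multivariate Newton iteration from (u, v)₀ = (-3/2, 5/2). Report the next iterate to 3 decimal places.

(-0.283, 1.642)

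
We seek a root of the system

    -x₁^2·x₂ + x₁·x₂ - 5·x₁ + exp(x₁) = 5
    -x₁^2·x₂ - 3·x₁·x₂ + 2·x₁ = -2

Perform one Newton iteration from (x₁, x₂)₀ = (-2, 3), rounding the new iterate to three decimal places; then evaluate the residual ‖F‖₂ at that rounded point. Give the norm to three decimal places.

At (-2, 3): F = (-12.86466, 4.000).
Jacobian J = [[-2·x₁·x₂ + x₂ + exp(x₁) - 5, -x₁^2 + x₁], [-2·x₁·x₂ - 3·x₂ + 2, -x₁^2 - 3·x₁]].
At the point, J = [[10.13534, -6.000], [5.000, 2.000]] (det J = 50.27067).
Solving J·Δ = −F gives Δ = (0.034, -2.086).
Then the next iterate is (x₁, x₂)₁ = (-1.966, 0.914).
Re-evaluating at (-1.966, 0.914): F = (-0.35966, -0.07398), so ‖F‖₂ = 0.367.

0.367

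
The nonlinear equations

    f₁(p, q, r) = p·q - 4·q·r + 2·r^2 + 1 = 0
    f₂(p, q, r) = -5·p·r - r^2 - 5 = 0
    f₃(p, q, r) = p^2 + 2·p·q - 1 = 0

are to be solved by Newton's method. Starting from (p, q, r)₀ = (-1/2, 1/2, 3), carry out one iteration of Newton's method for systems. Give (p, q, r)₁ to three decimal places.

At (-1/2, 1/2, 3): F = (12.750, -6.500, -1.250).
Jacobian J = [[q, p - 4·r, -4·q + 4·r], [-5·r, 0, -5·p - 2·r], [2·p + 2·q, 2·p, 0]].
At the point, J = [[0.500, -12.500, 10.000], [-15.000, 0.000, -3.500], [0.000, -1.000, 0.000]] (det J = 148.250).
Solving J·Δ = −F gives Δ = (0.231, -1.250, -2.849).
Then the next iterate is (p, q, r)₁ = (-0.269, -0.750, 0.151).

(-0.269, -0.750, 0.151)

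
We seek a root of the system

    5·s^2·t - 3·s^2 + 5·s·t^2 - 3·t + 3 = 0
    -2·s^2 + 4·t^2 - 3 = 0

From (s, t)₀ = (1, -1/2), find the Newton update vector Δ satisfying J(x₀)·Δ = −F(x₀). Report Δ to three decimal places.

(0.481, -1.481)

At (1, -1/2): F = (0.250, -4.000).
Jacobian J = [[10·s·t - 6·s + 5·t^2, 5·s^2 + 10·s·t - 3], [-4·s, 8·t]].
At the point, J = [[-9.750, -3.000], [-4.000, -4.000]] (det J = 27.000).
Solving J·Δ = −F gives Δ = (0.481, -1.481).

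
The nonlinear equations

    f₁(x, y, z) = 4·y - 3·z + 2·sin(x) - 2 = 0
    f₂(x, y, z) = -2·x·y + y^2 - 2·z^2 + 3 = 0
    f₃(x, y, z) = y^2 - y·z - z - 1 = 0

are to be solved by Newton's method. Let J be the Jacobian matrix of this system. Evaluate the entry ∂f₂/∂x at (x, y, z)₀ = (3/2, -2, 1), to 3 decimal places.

4.000

∂f₂/∂x = -2·y.
At (3/2, -2, 1) this is 4.000.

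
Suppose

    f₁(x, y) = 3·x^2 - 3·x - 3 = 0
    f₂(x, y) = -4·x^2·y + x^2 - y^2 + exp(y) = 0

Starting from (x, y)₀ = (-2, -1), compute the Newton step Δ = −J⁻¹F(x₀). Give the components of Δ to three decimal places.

(1.000, -0.046)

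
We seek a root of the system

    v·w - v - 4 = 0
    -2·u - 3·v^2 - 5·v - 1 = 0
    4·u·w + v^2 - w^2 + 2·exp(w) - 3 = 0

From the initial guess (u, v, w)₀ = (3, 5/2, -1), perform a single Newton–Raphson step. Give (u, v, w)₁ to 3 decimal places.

At (3, 5/2, -1): F = (-9.000, -38.250, -9.01424).
Jacobian J = [[0, w - 1, v], [-2, -6·v - 5, 0], [4·w, 2·v, 4·u - 2·w + 2·exp(w)]].
At the point, J = [[0.000, -2.000, 2.500], [-2.000, -20.000, 0.000], [-4.000, 5.000, 14.73576]] (det J = -283.94304).
Solving J·Δ = −F gives Δ = (2.100, -2.123, 1.902).
Then the next iterate is (u, v, w)₁ = (5.100, 0.377, 0.902).

(5.100, 0.377, 0.902)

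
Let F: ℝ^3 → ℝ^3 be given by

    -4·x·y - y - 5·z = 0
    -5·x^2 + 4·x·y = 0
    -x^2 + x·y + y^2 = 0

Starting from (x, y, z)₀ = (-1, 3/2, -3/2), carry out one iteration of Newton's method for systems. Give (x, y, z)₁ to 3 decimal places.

(-0.500, 0.750, -0.150)

At (-1, 3/2, -3/2): F = (12.000, -11.000, -0.250).
Jacobian J = [[-4·y, -4·x - 1, -5], [-10·x + 4·y, 4·x, 0], [-2·x + y, x + 2·y, 0]].
At the point, J = [[-6.000, 3.000, -5.000], [16.000, -4.000, 0.000], [3.500, 2.000, 0.000]] (det J = -230.000).
Solving J·Δ = −F gives Δ = (0.500, -0.750, 1.350).
Then the next iterate is (x, y, z)₁ = (-0.500, 0.750, -0.150).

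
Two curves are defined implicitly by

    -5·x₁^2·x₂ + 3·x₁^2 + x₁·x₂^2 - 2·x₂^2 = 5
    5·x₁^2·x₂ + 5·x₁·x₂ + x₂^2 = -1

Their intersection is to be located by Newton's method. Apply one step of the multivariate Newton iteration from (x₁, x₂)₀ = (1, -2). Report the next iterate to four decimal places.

(0.9400, 0.2000)

At (1, -2): F = (4.0000, -15.0000).
Jacobian J = [[-10·x₁·x₂ + 6·x₁ + x₂^2, -5·x₁^2 + 2·x₁·x₂ - 4·x₂], [10·x₁·x₂ + 5·x₂, 5·x₁^2 + 5·x₁ + 2·x₂]].
At the point, J = [[30.0000, -1.0000], [-30.0000, 6.0000]] (det J = 150.0000).
Solving J·Δ = −F gives Δ = (-0.0600, 2.2000).
Then the next iterate is (x₁, x₂)₁ = (0.9400, 0.2000).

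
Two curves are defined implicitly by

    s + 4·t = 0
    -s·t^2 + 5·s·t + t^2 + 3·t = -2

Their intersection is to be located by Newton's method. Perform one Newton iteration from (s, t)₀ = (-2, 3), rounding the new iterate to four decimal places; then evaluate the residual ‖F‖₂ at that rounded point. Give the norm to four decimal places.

At (-2, 3): F = (10.0000, 8.0000).
Jacobian J = [[1, 4], [-t^2 + 5·t, -2·s·t + 5·s + 2·t + 3]].
At the point, J = [[1.0000, 4.0000], [6.0000, 11.0000]] (det J = -13.0000).
Solving J·Δ = −F gives Δ = (6.0000, -4.0000).
Then the next iterate is (s, t)₁ = (4.0000, -1.0000).
Re-evaluating at (4.0000, -1.0000): F = (0.0000, -24.0000), so ‖F‖₂ = 24.0000.

24.0000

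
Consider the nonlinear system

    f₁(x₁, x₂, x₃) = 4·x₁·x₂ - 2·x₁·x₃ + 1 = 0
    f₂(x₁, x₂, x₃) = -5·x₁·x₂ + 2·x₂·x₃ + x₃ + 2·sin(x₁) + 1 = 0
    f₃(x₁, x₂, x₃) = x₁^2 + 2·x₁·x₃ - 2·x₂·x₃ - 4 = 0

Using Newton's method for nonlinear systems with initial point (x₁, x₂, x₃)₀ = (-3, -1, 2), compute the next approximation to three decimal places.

(-2.167, -0.370, 0.204)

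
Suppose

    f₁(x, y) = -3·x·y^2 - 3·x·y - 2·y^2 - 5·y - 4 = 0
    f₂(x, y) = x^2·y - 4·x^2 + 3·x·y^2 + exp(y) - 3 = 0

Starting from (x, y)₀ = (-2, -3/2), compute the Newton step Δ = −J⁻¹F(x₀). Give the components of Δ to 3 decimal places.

(1.289, 0.054)

At (-2, -3/2): F = (3.500, -38.27687).
Jacobian J = [[-3·y^2 - 3·y, -6·x·y - 3·x - 4·y - 5], [2·x·y - 8·x + 3·y^2, x^2 + 6·x·y + exp(y)]].
At the point, J = [[-2.250, -11.000], [28.750, 22.22313]] (det J = 266.24796).
Solving J·Δ = −F gives Δ = (1.289, 0.054).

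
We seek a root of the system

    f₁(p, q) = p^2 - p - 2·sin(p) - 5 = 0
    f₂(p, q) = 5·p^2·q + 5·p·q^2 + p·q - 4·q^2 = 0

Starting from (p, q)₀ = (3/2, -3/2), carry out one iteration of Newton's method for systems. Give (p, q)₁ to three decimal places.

(4.860, 22.541)

At (3/2, -3/2): F = (-6.24499, -11.250).
Jacobian J = [[2·p - 2·cos(p) - 1, 0], [10·p·q + 5·q^2 + q, 5·p^2 + 10·p·q + p - 8·q]].
At the point, J = [[1.85853, 0.000], [-12.750, 2.250]] (det J = 4.18168).
Solving J·Δ = −F gives Δ = (3.360, 24.041).
Then the next iterate is (p, q)₁ = (4.860, 22.541).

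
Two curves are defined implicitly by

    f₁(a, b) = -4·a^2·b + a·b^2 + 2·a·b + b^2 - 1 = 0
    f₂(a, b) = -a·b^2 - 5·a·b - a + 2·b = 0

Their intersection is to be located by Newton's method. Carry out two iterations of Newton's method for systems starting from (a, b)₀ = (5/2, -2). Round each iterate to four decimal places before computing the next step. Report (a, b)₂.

(0.5857, -1.5376)

At (5/2, -2): F = (53.0000, 8.5000).
Jacobian J = [[-8·a·b + b^2 + 2·b, -4·a^2 + 2·a·b + 2·a + 2·b], [-b^2 - 5·b - 1, -2·a·b - 5·a + 2]].
At the point, J = [[40.0000, -34.0000], [5.0000, -0.5000]] (det J = 150.0000).
Solving J·Δ = −F gives Δ = (-1.7500, -0.5000).
Then the next iterate is (a, b)₁ = (0.7500, -2.5000).
Round to (0.7500, -2.5000) and repeat: F = (11.8125, -1.0625), J = [[16.2500, -9.5000], [5.2500, 2.0000]].
Δ = (-0.1643, 0.9624), so (a, b)₂ = (0.5857, -1.5376).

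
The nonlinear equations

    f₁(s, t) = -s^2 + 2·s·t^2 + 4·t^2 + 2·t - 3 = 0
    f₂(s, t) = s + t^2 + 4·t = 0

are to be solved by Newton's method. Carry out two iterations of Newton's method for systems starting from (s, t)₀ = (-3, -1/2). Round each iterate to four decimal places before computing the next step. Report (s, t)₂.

(-0.2228, 0.1161)

At (-3, -1/2): F = (-13.5000, -4.7500).
Jacobian J = [[-2·s + 2·t^2, 4·s·t + 8·t + 2], [1, 2·t + 4]].
At the point, J = [[6.5000, 4.0000], [1.0000, 3.0000]] (det J = 15.5000).
Solving J·Δ = −F gives Δ = (1.3871, 1.1210).
Then the next iterate is (s, t)₁ = (-1.6129, 0.6210).
Round to (-1.6129, 0.6210) and repeat: F = (-4.060883, 1.256741), J = [[3.997082, 2.961556], [1.0000, 5.2420]].
Δ = (1.3901, -0.5049), so (s, t)₂ = (-0.2228, 0.1161).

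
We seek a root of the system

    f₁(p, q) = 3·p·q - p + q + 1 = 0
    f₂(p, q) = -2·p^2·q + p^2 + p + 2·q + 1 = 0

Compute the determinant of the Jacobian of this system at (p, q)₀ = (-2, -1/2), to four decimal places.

J = [[3·q - 1, 3·p + 1], [-4·p·q + 2·p + 1, -2·p^2 + 2]].
At the point, J = [[-2.5000, -5.0000], [-7.0000, -6.0000]].
det J = -20.0000.

-20.0000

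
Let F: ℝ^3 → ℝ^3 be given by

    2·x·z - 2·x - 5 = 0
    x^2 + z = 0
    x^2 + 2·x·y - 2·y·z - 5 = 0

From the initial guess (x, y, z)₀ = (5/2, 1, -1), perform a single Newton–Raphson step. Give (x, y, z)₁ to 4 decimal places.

(1.0776, 1.7759, 0.8621)

At (5/2, 1, -1): F = (-15.0000, 5.2500, 8.2500).
Jacobian J = [[2·z - 2, 0, 2·x], [2·x, 0, 1], [2·x + 2·y, 2·x - 2·z, -2·y]].
At the point, J = [[-4.0000, 0.0000, 5.0000], [5.0000, 0.0000, 1.0000], [7.0000, 7.0000, -2.0000]] (det J = 203.0000).
Solving J·Δ = −F gives Δ = (-1.4224, 0.7759, 1.8621).
Then the next iterate is (x, y, z)₁ = (1.0776, 1.7759, 0.8621).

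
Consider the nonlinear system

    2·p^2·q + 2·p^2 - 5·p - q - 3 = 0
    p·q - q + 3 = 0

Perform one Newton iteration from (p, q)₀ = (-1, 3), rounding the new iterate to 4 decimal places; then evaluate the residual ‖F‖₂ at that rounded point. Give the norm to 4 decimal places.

1.7067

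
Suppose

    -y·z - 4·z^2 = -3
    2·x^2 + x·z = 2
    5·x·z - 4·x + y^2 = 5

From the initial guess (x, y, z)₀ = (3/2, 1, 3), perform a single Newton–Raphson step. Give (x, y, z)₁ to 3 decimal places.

(1.026, 4.194, 1.177)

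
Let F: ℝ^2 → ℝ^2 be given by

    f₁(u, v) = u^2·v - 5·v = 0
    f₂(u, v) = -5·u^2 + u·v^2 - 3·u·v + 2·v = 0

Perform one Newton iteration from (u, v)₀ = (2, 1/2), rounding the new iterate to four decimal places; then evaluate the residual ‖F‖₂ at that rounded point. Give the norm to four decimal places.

5.9892

At (2, 1/2): F = (-0.5000, -21.5000).
Jacobian J = [[2·u·v, u^2 - 5], [-10·u + v^2 - 3·v, 2·u·v - 3·u + 2]].
At the point, J = [[2.0000, -1.0000], [-21.2500, -2.0000]] (det J = -25.2500).
Solving J·Δ = −F gives Δ = (-0.8119, -2.1238).
Then the next iterate is (u, v)₁ = (1.1881, -1.6238).
Re-evaluating at (1.1881, -1.6238): F = (5.826874, -1.385103), so ‖F‖₂ = 5.9892.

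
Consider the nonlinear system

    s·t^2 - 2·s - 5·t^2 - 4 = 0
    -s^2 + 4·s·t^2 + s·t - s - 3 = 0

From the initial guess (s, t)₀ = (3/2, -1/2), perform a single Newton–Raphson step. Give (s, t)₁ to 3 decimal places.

(-1.304, 0.348)

At (3/2, -1/2): F = (-7.875, -6.000).
Jacobian J = [[t^2 - 2, 2·s·t - 10·t], [-2·s + 4·t^2 + t - 1, 8·s·t + s]].
At the point, J = [[-1.750, 3.500], [-3.500, -4.500]] (det J = 20.125).
Solving J·Δ = −F gives Δ = (-2.804, 0.848).
Then the next iterate is (s, t)₁ = (-1.304, 0.348).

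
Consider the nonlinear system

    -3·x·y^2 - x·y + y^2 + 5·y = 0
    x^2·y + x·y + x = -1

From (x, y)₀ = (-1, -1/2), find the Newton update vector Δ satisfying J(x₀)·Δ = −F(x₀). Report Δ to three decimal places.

(0.000, 1.000)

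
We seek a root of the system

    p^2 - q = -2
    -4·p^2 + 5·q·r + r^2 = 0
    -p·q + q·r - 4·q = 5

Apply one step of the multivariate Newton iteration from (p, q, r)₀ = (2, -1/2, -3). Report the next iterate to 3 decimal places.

At (2, -1/2, -3): F = (6.500, 0.500, -0.500).
Jacobian J = [[2·p, -1, 0], [-8·p, 5·r, 5·q + 2·r], [-q, -p + r - 4, q]].
At the point, J = [[4.000, -1.000, 0.000], [-16.000, -15.000, -8.500], [0.500, -9.000, -0.500]] (det J = -263.750).
Solving J·Δ = −F gives Δ = (-1.718, -0.370, 3.945).
Then the next iterate is (p, q, r)₁ = (0.282, -0.870, 0.945).

(0.282, -0.870, 0.945)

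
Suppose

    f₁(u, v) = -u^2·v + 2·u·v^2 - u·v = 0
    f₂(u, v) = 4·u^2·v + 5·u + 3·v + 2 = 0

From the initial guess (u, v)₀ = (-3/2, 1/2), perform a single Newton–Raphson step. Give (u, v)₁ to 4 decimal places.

At (-3/2, 1/2): F = (-1.1250, 0.5000).
Jacobian J = [[-2·u·v + 2·v^2 - v, -u^2 + 4·u·v - u], [8·u·v + 5, 4·u^2 + 3]].
At the point, J = [[1.5000, -3.7500], [-1.0000, 12.0000]] (det J = 14.2500).
Solving J·Δ = −F gives Δ = (0.8158, 0.0263).
Then the next iterate is (u, v)₁ = (-0.6842, 0.5263).

(-0.6842, 0.5263)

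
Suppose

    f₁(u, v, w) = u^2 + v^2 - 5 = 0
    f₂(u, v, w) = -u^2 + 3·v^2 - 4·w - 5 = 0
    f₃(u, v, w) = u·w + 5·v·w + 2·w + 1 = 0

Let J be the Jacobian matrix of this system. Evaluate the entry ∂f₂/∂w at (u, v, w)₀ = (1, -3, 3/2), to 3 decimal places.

-4.000

∂f₂/∂w = -4.
At (1, -3, 3/2) this is -4.000.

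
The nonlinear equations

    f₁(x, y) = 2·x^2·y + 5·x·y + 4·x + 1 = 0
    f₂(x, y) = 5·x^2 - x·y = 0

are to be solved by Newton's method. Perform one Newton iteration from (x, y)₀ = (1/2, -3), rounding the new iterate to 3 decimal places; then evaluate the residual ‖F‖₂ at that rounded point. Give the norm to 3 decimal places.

1.046

At (1/2, -3): F = (-6.000, 2.750).
Jacobian J = [[4·x·y + 5·y + 4, 2·x^2 + 5·x], [10·x - y, -x]].
At the point, J = [[-17.000, 3.000], [8.000, -0.500]] (det J = -15.500).
Solving J·Δ = −F gives Δ = (-0.339, 0.081).
Then the next iterate is (x, y)₁ = (0.161, -2.919).
Re-evaluating at (0.161, -2.919): F = (-0.85712, 0.59956), so ‖F‖₂ = 1.046.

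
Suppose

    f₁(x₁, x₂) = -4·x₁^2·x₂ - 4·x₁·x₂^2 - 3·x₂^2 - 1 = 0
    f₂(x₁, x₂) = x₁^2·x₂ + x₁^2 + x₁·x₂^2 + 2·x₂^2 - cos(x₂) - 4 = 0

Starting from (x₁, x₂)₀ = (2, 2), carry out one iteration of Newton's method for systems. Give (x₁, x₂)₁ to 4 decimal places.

At (2, 2): F = (-77.0000, 24.416147).
Jacobian J = [[-8·x₁·x₂ - 4·x₂^2, -4·x₁^2 - 8·x₁·x₂ - 6·x₂], [2·x₁·x₂ + 2·x₁ + x₂^2, x₁^2 + 2·x₁·x₂ + 4·x₂ + sin(x₂)]].
At the point, J = [[-48.0000, -60.0000], [16.0000, 20.909297]] (det J = -43.646276).
Solving J·Δ = −F gives Δ = (-3.3232, 1.3753).
Then the next iterate is (x₁, x₂)₁ = (-1.3232, 3.3753).

(-1.3232, 3.3753)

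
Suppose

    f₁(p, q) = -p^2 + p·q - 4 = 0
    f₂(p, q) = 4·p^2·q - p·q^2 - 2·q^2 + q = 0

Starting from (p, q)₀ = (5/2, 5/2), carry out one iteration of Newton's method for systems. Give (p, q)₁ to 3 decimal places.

At (5/2, 5/2): F = (-4.000, 36.875).
Jacobian J = [[-2·p + q, p], [8·p·q - q^2, 4·p^2 - 2·p·q - 4·q + 1]].
At the point, J = [[-2.500, 2.500], [43.750, 3.500]] (det J = -118.125).
Solving J·Δ = −F gives Δ = (-0.899, 0.701).
Then the next iterate is (p, q)₁ = (1.601, 3.201).

(1.601, 3.201)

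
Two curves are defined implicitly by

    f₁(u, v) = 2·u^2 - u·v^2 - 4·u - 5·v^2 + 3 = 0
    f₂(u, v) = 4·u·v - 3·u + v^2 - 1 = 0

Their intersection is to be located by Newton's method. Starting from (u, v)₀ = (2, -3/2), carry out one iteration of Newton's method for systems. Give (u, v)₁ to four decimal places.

At (2, -3/2): F = (-12.7500, -16.7500).
Jacobian J = [[4·u - v^2 - 4, -2·u·v - 10·v], [4·v - 3, 4·u + 2·v]].
At the point, J = [[1.7500, 21.0000], [-9.0000, 5.0000]] (det J = 197.7500).
Solving J·Δ = −F gives Δ = (-1.4564, 0.7285).
Then the next iterate is (u, v)₁ = (0.5436, -0.7715).

(0.5436, -0.7715)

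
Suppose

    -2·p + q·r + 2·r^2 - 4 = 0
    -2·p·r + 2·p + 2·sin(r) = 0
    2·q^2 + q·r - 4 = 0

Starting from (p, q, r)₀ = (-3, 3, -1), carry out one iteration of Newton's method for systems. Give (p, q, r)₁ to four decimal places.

At (-3, 3, -1): F = (1.0000, -13.682942, 11.0000).
Jacobian J = [[-2, r, q + 4·r], [-2·r + 2, 0, -2·p + 2·cos(r)], [0, 4·q + r, q]].
At the point, J = [[-2.0000, -1.0000, -1.0000], [4.0000, 0.0000, 7.080605], [0.0000, 11.0000, 3.0000]] (det J = 123.773301).
Solving J·Δ = −F gives Δ = (0.3741, -1.4694, 1.7211).
Then the next iterate is (p, q, r)₁ = (-2.6259, 1.5306, 0.7211).

(-2.6259, 1.5306, 0.7211)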